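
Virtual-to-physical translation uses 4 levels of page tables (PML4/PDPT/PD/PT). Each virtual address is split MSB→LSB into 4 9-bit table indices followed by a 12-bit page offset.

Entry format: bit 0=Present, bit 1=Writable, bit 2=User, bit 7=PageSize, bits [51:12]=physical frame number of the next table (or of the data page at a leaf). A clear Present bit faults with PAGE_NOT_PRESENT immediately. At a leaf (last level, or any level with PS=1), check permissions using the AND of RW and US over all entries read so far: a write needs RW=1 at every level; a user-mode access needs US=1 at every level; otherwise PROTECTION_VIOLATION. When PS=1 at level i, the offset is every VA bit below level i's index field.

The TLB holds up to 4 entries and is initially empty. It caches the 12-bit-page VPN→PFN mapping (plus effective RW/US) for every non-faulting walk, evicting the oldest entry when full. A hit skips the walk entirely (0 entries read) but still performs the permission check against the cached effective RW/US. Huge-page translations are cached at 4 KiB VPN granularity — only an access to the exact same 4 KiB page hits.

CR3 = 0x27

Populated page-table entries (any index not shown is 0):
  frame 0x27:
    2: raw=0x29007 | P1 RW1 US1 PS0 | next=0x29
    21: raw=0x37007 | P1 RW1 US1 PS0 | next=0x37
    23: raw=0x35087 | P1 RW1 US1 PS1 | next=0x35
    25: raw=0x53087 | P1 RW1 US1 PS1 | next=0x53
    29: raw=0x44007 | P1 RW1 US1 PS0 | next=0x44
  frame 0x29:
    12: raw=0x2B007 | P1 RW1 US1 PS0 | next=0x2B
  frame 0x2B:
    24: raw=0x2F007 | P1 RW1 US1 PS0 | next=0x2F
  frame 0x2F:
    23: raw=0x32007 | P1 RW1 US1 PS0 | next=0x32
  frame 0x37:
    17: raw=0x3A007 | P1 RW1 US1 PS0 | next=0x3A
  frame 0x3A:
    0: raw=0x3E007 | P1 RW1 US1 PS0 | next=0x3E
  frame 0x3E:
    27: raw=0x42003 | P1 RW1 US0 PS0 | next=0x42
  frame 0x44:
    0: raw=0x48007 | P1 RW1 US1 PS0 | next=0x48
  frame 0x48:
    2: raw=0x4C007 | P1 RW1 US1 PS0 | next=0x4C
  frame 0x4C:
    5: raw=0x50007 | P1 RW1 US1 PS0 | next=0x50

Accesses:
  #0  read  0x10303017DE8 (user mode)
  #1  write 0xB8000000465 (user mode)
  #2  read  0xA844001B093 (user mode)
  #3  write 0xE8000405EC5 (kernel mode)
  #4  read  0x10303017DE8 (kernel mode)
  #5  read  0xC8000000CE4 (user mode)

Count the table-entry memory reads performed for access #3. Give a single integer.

Walk each access:
#0 VA=0x10303017DE8 (r,user):
  [0] read 0x27 idx=2: raw=0x29007 flags P=1 W=1 U=1 S=0
  [1] read 0x29 idx=12: raw=0x2B007 flags P=1 W=1 U=1 S=0
  [2] read 0x2B idx=24: raw=0x2F007 flags P=1 W=1 U=1 S=0
  [3] read 0x2F idx=23: raw=0x32007 flags P=1 W=1 U=1 S=0
  ✓ 0x32DE8  — 4 lookups
#1 VA=0xB8000000465 (w,user):
  [0] read 0x27 idx=23: raw=0x35087 flags P=1 W=1 U=1 S=1
  ✓ 0x35465 (huge @L0)  — 1 lookups
#2 VA=0xA844001B093 (r,user):
  [0] read 0x27 idx=21: raw=0x37007 flags P=1 W=1 U=1 S=0
  [1] read 0x37 idx=17: raw=0x3A007 flags P=1 W=1 U=1 S=0
  [2] read 0x3A idx=0: raw=0x3E007 flags P=1 W=1 U=1 S=0
  [3] read 0x3E idx=27: raw=0x42003 flags P=1 W=1 U=0 S=0
  → PROTECTION_VIOLATION  (4 entries read)
#3 VA=0xE8000405EC5 (w,kernel):
  [0] read 0x27 idx=29: raw=0x44007 flags P=1 W=1 U=1 S=0
  [1] read 0x44 idx=0: raw=0x48007 flags P=1 W=1 U=1 S=0
  [2] read 0x48 idx=2: raw=0x4C007 flags P=1 W=1 U=1 S=0
  [3] read 0x4C idx=5: raw=0x50007 flags P=1 W=1 U=1 S=0
  ✓ 0x50EC5  — 4 lookups
#4 VA=0x10303017DE8 (r,kernel):
  TLB hit vpn=0x10303017 → PA=0x32DE8
#5 VA=0xC8000000CE4 (r,user):
  [0] read 0x27 idx=25: raw=0x53087 flags P=1 W=1 U=1 S=1
  ✓ 0x53CE4 (huge @L0)  — 1 lookups

Entries read for #3: 4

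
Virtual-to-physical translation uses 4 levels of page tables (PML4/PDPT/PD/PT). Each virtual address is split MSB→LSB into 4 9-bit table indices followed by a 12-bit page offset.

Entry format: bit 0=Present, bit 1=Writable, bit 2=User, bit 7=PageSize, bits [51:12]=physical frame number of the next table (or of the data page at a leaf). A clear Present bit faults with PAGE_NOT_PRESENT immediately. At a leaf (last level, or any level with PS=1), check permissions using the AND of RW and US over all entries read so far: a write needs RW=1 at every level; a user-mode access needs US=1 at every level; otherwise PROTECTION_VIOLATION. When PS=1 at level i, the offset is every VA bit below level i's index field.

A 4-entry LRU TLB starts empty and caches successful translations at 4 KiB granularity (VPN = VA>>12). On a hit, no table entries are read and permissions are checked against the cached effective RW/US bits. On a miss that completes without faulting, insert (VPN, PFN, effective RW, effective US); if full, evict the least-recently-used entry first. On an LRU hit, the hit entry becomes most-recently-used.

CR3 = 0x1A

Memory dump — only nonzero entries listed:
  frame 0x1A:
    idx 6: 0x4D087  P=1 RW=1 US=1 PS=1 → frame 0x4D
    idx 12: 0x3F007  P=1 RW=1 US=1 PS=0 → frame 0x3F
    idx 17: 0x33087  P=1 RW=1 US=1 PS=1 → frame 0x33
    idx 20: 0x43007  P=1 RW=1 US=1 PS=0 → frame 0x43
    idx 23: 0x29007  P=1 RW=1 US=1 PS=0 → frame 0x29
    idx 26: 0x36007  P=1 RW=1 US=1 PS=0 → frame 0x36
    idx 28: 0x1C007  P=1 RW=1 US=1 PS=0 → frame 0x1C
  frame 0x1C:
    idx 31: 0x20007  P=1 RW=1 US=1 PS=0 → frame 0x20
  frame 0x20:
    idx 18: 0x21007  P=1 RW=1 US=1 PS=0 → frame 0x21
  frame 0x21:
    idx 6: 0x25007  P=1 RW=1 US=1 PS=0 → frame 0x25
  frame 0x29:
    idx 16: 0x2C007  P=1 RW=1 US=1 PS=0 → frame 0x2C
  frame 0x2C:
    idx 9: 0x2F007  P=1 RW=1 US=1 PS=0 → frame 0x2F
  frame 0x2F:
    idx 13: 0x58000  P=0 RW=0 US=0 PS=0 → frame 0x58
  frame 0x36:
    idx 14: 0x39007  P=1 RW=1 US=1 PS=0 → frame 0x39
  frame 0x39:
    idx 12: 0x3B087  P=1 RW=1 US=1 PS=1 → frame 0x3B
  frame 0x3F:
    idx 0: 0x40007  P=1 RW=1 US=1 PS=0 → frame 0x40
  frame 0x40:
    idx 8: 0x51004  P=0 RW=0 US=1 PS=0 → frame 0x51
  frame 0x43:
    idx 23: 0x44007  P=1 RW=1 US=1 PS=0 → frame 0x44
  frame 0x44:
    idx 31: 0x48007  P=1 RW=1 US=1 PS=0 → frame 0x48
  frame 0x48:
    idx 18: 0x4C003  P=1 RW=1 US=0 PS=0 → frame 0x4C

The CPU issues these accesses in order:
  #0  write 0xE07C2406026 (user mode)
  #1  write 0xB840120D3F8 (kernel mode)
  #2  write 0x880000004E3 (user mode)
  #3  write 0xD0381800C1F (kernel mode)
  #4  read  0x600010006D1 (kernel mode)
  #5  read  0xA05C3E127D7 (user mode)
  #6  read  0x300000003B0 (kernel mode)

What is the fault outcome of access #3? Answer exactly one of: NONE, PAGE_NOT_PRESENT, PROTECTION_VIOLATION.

Per-access translation:
#0 VA=0xE07C2406026 (w,user):
  lvl0: tbl 0x1A, slot 28 ⇒ 0x1C007 (P1/RW1/US1/PS0)
  lvl1: tbl 0x1C, slot 31 ⇒ 0x20007 (P1/RW1/US1/PS0)
  lvl2: tbl 0x20, slot 18 ⇒ 0x21007 (P1/RW1/US1/PS0)
  lvl3: tbl 0x21, slot 6 ⇒ 0x25007 (P1/RW1/US1/PS0)
  → PA=0x25026  (4 entries read)
#1 VA=0xB840120D3F8 (w,kernel):
  lvl0: tbl 0x1A, slot 23 ⇒ 0x29007 (P1/RW1/US1/PS0)
  lvl1: tbl 0x29, slot 16 ⇒ 0x2C007 (P1/RW1/US1/PS0)
  lvl2: tbl 0x2C, slot 9 ⇒ 0x2F007 (P1/RW1/US1/PS0)
  lvl3: tbl 0x2F, slot 13 ⇒ 0x58000 (P0/RW0/US0/PS0)
  ⇒ fault: PAGE_NOT_PRESENT  — 4 lookups
#2 VA=0x880000004E3 (w,user):
  lvl0: tbl 0x1A, slot 17 ⇒ 0x33087 (P1/RW1/US1/PS1)
  → PA=0x334E3 (huge @L0)  (1 entries read)
#3 VA=0xD0381800C1F (w,kernel):
  lvl0: tbl 0x1A, slot 26 ⇒ 0x36007 (P1/RW1/US1/PS0)
  lvl1: tbl 0x36, slot 14 ⇒ 0x39007 (P1/RW1/US1/PS0)
  lvl2: tbl 0x39, slot 12 ⇒ 0x3B087 (P1/RW1/US1/PS1)
  → PA=0x3BC1F (huge @L2)  (3 entries read)
#4 VA=0x600010006D1 (r,kernel):
  lvl0: tbl 0x1A, slot 12 ⇒ 0x3F007 (P1/RW1/US1/PS0)
  lvl1: tbl 0x3F, slot 0 ⇒ 0x40007 (P1/RW1/US1/PS0)
  lvl2: tbl 0x40, slot 8 ⇒ 0x51004 (P0/RW0/US1/PS0)
  ⇒ fault: PAGE_NOT_PRESENT  — 3 lookups
#5 VA=0xA05C3E127D7 (r,user):
  lvl0: tbl 0x1A, slot 20 ⇒ 0x43007 (P1/RW1/US1/PS0)
  lvl1: tbl 0x43, slot 23 ⇒ 0x44007 (P1/RW1/US1/PS0)
  lvl2: tbl 0x44, slot 31 ⇒ 0x48007 (P1/RW1/US1/PS0)
  lvl3: tbl 0x48, slot 18 ⇒ 0x4C003 (P1/RW1/US0/PS0)
  ⇒ fault: PROTECTION_VIOLATION  — 4 lookups
#6 VA=0x300000003B0 (r,kernel):
  lvl0: tbl 0x1A, slot 6 ⇒ 0x4D087 (P1/RW1/US1/PS1)
  → PA=0x4D3B0 (huge @L0)  (1 entries read)

Access #3 fault: NONE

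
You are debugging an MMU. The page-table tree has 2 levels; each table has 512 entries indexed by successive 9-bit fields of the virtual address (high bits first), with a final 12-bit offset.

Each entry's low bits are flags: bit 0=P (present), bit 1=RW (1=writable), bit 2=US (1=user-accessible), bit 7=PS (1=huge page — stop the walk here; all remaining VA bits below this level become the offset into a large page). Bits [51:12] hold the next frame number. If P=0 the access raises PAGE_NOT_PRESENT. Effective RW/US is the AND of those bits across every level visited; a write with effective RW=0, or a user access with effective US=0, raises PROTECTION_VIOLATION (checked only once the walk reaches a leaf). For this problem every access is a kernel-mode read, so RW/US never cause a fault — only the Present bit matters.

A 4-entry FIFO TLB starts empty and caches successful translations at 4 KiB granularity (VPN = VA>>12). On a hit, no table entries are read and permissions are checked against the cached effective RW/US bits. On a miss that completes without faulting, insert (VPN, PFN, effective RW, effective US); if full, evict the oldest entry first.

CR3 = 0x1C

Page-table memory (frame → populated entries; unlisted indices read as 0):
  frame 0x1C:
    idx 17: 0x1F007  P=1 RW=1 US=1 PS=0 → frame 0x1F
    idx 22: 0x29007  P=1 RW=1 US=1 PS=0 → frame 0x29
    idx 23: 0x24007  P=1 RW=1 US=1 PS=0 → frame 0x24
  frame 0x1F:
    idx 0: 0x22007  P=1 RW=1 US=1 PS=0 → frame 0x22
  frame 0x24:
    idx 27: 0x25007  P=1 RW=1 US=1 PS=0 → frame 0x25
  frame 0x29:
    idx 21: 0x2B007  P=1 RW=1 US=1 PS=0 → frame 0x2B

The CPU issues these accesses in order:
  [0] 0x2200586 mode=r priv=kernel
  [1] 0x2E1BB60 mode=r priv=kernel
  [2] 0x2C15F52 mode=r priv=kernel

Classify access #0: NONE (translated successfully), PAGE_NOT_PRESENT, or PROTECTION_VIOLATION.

Trace:
#0 VA=0x2200586 (r,kernel):
  [0] read 0x1C idx=17: raw=0x1F007 flags P=1 W=1 U=1 S=0
  [1] read 0x1F idx=0: raw=0x22007 flags P=1 W=1 U=1 S=0
  ⇒ phys 0x22586  [2 reads]
#1 VA=0x2E1BB60 (r,kernel):
  [0] read 0x1C idx=23: raw=0x24007 flags P=1 W=1 U=1 S=0
  [1] read 0x24 idx=27: raw=0x25007 flags P=1 W=1 U=1 S=0
  ⇒ phys 0x25B60  [2 reads]
#2 VA=0x2C15F52 (r,kernel):
  [0] read 0x1C idx=22: raw=0x29007 flags P=1 W=1 U=1 S=0
  [1] read 0x29 idx=21: raw=0x2B007 flags P=1 W=1 U=1 S=0
  ⇒ phys 0x2BF52  [2 reads]

Access #0 fault: NONE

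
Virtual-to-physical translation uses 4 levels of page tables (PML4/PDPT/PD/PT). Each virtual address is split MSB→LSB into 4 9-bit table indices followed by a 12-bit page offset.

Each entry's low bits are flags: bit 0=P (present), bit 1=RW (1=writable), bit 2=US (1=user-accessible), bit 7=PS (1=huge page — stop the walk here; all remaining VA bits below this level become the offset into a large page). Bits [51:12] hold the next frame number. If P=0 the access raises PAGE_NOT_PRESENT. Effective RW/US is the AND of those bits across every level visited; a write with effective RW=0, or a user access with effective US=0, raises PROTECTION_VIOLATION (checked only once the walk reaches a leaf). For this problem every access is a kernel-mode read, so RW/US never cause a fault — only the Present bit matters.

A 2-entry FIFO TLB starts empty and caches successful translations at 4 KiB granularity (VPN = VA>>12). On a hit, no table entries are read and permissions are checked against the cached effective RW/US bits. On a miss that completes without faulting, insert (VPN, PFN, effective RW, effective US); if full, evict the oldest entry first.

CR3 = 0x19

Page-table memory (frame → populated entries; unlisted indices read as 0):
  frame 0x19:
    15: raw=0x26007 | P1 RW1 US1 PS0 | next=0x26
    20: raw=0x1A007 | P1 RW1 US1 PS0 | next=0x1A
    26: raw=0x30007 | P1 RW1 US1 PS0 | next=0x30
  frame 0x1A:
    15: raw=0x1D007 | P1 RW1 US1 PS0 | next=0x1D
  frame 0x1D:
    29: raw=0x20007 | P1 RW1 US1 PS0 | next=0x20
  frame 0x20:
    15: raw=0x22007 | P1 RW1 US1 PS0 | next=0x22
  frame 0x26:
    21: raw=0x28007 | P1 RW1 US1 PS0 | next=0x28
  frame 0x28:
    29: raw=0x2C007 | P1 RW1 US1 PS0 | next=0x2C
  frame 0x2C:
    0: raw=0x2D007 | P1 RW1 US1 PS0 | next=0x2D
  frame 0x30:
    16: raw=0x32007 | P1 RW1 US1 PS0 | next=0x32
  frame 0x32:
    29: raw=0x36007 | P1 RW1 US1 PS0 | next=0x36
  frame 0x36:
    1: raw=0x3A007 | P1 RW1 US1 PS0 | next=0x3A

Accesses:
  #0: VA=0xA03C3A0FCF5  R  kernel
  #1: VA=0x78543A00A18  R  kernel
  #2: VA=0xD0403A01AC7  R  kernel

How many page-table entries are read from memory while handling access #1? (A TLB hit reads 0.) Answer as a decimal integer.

Trace:
#0 VA=0xA03C3A0FCF5 (r,kernel):
  L0 @0x19[20] → 0x1A007  P=1,RW=1,US=1,PS=0
  L1 @0x1A[15] → 0x1D007  P=1,RW=1,US=1,PS=0
  L2 @0x1D[29] → 0x20007  P=1,RW=1,US=1,PS=0
  L3 @0x20[15] → 0x22007  P=1,RW=1,US=1,PS=0
  ⇒ phys 0x22CF5  [4 reads]
#1 VA=0x78543A00A18 (r,kernel):
  L0 @0x19[15] → 0x26007  P=1,RW=1,US=1,PS=0
  L1 @0x26[21] → 0x28007  P=1,RW=1,US=1,PS=0
  L2 @0x28[29] → 0x2C007  P=1,RW=1,US=1,PS=0
  L3 @0x2C[0] → 0x2D007  P=1,RW=1,US=1,PS=0
  ⇒ phys 0x2DA18  [4 reads]
#2 VA=0xD0403A01AC7 (r,kernel):
  L0 @0x19[26] → 0x30007  P=1,RW=1,US=1,PS=0
  L1 @0x30[16] → 0x32007  P=1,RW=1,US=1,PS=0
  L2 @0x32[29] → 0x36007  P=1,RW=1,US=1,PS=0
  L3 @0x36[1] → 0x3A007  P=1,RW=1,US=1,PS=0
  ⇒ phys 0x3AAC7  [4 reads]

Entries read for #1: 4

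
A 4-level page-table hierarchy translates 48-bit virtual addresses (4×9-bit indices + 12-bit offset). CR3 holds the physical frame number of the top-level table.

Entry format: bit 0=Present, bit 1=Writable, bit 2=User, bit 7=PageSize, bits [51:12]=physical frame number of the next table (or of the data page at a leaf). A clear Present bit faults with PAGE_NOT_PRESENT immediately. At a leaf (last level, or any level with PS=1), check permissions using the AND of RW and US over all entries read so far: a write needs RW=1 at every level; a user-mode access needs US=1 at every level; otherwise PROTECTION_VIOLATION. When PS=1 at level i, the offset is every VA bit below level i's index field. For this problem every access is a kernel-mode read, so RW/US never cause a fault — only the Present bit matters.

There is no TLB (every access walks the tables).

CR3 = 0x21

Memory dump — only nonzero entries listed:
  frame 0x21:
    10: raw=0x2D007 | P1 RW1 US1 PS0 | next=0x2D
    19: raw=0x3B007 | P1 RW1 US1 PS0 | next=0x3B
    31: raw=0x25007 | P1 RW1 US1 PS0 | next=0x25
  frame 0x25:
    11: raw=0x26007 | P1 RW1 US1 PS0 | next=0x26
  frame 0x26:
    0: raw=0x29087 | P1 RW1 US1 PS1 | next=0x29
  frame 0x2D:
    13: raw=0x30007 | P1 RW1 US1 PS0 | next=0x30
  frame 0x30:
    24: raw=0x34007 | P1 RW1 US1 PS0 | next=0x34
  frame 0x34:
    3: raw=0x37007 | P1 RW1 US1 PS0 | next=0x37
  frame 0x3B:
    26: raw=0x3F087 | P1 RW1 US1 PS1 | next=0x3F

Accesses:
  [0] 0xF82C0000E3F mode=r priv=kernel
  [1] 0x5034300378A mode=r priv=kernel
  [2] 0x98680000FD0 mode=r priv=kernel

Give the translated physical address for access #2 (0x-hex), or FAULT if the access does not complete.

Per-access translation:
#0 VA=0xF82C0000E3F (r,kernel):
  lvl0: tbl 0x21, slot 31 ⇒ 0x25007 (P1/RW1/US1/PS0)
  lvl1: tbl 0x25, slot 11 ⇒ 0x26007 (P1/RW1/US1/PS0)
  lvl2: tbl 0x26, slot 0 ⇒ 0x29087 (P1/RW1/US1/PS1)
  ⇒ phys 0x29E3F (huge @L2)  [3 reads]
#1 VA=0x5034300378A (r,kernel):
  lvl0: tbl 0x21, slot 10 ⇒ 0x2D007 (P1/RW1/US1/PS0)
  lvl1: tbl 0x2D, slot 13 ⇒ 0x30007 (P1/RW1/US1/PS0)
  lvl2: tbl 0x30, slot 24 ⇒ 0x34007 (P1/RW1/US1/PS0)
  lvl3: tbl 0x34, slot 3 ⇒ 0x37007 (P1/RW1/US1/PS0)
  ⇒ phys 0x3778A  [4 reads]
#2 VA=0x98680000FD0 (r,kernel):
  lvl0: tbl 0x21, slot 19 ⇒ 0x3B007 (P1/RW1/US1/PS0)
  lvl1: tbl 0x3B, slot 26 ⇒ 0x3F087 (P1/RW1/US1/PS1)
  ⇒ phys 0x3FFD0 (huge @L1)  [2 reads]

Access #2 PA: 0x3FFD0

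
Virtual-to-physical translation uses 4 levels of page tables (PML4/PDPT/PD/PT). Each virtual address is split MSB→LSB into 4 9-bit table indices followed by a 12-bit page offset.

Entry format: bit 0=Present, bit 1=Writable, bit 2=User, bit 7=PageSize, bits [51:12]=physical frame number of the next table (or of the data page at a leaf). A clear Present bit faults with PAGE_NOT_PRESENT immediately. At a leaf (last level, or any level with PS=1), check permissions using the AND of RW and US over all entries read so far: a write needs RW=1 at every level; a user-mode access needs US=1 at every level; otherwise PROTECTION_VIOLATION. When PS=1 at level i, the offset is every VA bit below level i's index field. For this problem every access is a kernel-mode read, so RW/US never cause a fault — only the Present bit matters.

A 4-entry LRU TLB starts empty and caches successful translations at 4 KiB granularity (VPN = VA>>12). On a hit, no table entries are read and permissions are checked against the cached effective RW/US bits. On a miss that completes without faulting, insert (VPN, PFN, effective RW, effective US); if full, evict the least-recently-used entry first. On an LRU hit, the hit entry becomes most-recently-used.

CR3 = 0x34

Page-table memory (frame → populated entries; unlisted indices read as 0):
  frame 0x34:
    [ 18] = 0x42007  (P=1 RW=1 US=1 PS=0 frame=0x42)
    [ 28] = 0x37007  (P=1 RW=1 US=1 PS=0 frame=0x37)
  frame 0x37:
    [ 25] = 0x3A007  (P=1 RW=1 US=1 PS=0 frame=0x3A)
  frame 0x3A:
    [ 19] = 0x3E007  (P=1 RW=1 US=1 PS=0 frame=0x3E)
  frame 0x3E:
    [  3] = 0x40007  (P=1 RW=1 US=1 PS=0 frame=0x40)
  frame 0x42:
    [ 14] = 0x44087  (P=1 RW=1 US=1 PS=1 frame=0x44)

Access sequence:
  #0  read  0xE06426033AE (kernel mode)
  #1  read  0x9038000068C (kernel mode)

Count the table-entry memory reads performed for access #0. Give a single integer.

Walk each access:
#0 VA=0xE06426033AE (r,kernel):
  L0 @0x34[28] → 0x37007  P=1,RW=1,US=1,PS=0
  L1 @0x37[25] → 0x3A007  P=1,RW=1,US=1,PS=0
  L2 @0x3A[19] → 0x3E007  P=1,RW=1,US=1,PS=0
  L3 @0x3E[3] → 0x40007  P=1,RW=1,US=1,PS=0
  ✓ 0x403AE  — 4 lookups
#1 VA=0x9038000068C (r,kernel):
  L0 @0x34[18] → 0x42007  P=1,RW=1,US=1,PS=0
  L1 @0x42[14] → 0x44087  P=1,RW=1,US=1,PS=1
  ✓ 0x4468C (huge @L1)  — 2 lookups

Entries read for #0: 4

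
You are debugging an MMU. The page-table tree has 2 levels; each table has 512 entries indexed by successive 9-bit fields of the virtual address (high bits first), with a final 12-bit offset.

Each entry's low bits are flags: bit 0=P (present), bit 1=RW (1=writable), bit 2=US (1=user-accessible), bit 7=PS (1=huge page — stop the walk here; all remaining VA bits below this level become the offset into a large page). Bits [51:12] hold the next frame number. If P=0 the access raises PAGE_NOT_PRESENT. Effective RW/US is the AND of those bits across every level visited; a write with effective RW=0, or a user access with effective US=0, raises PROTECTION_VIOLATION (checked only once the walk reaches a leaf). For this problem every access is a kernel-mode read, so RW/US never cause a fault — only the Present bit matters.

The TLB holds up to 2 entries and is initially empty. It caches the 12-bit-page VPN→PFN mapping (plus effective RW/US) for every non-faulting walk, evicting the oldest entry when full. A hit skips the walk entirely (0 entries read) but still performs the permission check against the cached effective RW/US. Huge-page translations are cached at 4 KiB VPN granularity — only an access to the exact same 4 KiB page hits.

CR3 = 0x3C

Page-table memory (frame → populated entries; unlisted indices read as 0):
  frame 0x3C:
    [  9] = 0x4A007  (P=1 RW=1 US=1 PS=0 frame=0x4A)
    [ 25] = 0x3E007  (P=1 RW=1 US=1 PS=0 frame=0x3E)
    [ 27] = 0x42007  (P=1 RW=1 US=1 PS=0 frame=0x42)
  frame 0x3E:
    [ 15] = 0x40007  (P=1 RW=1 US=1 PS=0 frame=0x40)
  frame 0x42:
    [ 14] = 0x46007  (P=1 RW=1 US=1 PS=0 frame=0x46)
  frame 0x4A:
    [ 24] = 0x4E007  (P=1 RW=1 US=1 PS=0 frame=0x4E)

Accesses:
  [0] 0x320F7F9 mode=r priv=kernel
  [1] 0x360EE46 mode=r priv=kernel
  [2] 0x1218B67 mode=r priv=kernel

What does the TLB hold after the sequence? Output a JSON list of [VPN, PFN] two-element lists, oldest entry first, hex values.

Trace:
#0 VA=0x320F7F9 (r,kernel):
  L0 @0x3C[25] → 0x3E007  P=1,RW=1,US=1,PS=0
  L1 @0x3E[15] → 0x40007  P=1,RW=1,US=1,PS=0
  → PA=0x407F9  (2 entries read)
#1 VA=0x360EE46 (r,kernel):
  L0 @0x3C[27] → 0x42007  P=1,RW=1,US=1,PS=0
  L1 @0x42[14] → 0x46007  P=1,RW=1,US=1,PS=0
  → PA=0x46E46  (2 entries read)
#2 VA=0x1218B67 (r,kernel):
  L0 @0x3C[9] → 0x4A007  P=1,RW=1,US=1,PS=0
  L1 @0x4A[24] → 0x4E007  P=1,RW=1,US=1,PS=0
  → PA=0x4EB67  (2 entries read)

TLB: [["0x360E", "0x46"], ["0x1218", "0x4E"]]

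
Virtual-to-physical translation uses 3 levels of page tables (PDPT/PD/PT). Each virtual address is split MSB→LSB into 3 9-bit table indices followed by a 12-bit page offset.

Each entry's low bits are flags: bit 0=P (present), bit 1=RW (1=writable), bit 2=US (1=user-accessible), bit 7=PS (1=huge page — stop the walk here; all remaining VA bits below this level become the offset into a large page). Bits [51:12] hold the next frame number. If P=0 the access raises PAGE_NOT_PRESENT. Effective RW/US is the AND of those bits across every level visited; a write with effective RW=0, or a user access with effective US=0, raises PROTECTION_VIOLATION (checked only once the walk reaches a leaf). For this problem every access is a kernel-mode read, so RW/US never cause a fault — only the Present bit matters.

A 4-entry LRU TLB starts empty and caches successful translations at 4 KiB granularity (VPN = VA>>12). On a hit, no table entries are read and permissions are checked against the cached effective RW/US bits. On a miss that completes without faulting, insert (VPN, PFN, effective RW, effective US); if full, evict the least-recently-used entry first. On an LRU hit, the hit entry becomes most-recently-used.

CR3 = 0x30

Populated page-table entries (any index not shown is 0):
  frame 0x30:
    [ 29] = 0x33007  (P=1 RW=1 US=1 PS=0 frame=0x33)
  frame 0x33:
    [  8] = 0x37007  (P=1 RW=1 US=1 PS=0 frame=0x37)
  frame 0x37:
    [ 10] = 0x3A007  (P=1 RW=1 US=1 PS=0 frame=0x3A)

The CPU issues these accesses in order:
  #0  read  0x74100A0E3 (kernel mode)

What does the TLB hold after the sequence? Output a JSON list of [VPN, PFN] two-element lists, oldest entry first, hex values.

Per-access translation:
#0 VA=0x74100A0E3 (r,kernel):
  L0: frame=0x30 idx=29 entry=0x33007 [P=1 RW=1 US=1 PS=0]
  L1: frame=0x33 idx=8 entry=0x37007 [P=1 RW=1 US=1 PS=0]
  L2: frame=0x37 idx=10 entry=0x3A007 [P=1 RW=1 US=1 PS=0]
  ⇒ phys 0x3A0E3  [3 reads]

TLB: [["0x74100A", "0x3A"]]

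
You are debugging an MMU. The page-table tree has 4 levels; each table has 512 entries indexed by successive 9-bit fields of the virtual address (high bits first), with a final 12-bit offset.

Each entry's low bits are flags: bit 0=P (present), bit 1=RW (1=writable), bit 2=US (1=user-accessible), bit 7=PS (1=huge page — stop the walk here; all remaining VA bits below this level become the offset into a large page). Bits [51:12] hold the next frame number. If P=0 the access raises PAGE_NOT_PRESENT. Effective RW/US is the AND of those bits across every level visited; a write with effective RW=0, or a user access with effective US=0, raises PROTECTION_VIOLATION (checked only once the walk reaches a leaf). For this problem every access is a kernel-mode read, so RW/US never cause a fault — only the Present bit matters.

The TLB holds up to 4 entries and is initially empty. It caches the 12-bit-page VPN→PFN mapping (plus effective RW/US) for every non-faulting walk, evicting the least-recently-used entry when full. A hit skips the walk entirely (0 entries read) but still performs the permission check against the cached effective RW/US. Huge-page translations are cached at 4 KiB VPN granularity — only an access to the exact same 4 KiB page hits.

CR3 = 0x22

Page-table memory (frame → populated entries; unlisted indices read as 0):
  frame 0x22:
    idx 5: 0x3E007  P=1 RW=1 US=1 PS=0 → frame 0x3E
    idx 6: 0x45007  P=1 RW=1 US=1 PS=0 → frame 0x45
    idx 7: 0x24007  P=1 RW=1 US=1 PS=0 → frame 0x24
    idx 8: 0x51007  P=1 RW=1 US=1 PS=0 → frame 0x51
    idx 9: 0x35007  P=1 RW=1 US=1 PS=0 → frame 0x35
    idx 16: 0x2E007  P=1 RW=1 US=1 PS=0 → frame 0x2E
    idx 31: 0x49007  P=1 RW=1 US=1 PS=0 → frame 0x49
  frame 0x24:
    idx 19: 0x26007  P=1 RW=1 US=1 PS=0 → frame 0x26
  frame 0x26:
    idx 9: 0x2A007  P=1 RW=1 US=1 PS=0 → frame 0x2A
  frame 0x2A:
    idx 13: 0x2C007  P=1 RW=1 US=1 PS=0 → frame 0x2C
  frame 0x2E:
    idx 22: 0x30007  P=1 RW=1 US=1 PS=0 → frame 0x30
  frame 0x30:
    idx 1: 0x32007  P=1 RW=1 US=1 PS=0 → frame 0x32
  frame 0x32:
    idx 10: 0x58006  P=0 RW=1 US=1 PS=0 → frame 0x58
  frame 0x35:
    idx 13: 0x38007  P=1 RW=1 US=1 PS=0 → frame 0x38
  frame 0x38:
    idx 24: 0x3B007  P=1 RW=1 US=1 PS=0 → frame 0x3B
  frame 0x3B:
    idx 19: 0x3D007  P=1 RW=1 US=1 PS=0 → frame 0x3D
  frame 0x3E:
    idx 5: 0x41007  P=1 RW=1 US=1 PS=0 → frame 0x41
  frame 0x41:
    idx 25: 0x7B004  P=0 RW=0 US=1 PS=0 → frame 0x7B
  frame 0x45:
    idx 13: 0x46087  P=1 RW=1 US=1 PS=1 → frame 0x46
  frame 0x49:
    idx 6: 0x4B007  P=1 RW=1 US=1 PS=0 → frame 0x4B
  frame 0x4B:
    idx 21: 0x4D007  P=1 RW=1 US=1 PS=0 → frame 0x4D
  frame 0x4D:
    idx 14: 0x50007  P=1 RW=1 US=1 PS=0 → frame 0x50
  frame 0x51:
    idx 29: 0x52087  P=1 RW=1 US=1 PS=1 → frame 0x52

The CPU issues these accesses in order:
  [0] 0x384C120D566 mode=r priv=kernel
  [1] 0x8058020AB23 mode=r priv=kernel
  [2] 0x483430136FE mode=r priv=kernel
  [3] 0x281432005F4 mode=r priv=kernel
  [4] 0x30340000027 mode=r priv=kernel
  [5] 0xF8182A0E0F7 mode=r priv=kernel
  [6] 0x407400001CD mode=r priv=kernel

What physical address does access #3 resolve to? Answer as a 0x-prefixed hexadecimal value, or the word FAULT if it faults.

Walk each access:
#0 VA=0x384C120D566 (r,kernel):
  [0] read 0x22 idx=7: raw=0x24007 flags P=1 W=1 U=1 S=0
  [1] read 0x24 idx=19: raw=0x26007 flags P=1 W=1 U=1 S=0
  [2] read 0x26 idx=9: raw=0x2A007 flags P=1 W=1 U=1 S=0
  [3] read 0x2A idx=13: raw=0x2C007 flags P=1 W=1 U=1 S=0
  → PA=0x2C566  (4 entries read)
#1 VA=0x8058020AB23 (r,kernel):
  [0] read 0x22 idx=16: raw=0x2E007 flags P=1 W=1 U=1 S=0
  [1] read 0x2E idx=22: raw=0x30007 flags P=1 W=1 U=1 S=0
  [2] read 0x30 idx=1: raw=0x32007 flags P=1 W=1 U=1 S=0
  [3] read 0x32 idx=10: raw=0x58006 flags P=0 W=1 U=1 S=0
  → PAGE_NOT_PRESENT  (4 entries read)
#2 VA=0x483430136FE (r,kernel):
  [0] read 0x22 idx=9: raw=0x35007 flags P=1 W=1 U=1 S=0
  [1] read 0x35 idx=13: raw=0x38007 flags P=1 W=1 U=1 S=0
  [2] read 0x38 idx=24: raw=0x3B007 flags P=1 W=1 U=1 S=0
  [3] read 0x3B idx=19: raw=0x3D007 flags P=1 W=1 U=1 S=0
  → PA=0x3D6FE  (4 entries read)
#3 VA=0x281432005F4 (r,kernel):
  [0] read 0x22 idx=5: raw=0x3E007 flags P=1 W=1 U=1 S=0
  [1] read 0x3E idx=5: raw=0x41007 flags P=1 W=1 U=1 S=0
  [2] read 0x41 idx=25: raw=0x7B004 flags P=0 W=0 U=1 S=0
  → PAGE_NOT_PRESENT  (3 entries read)
#4 VA=0x30340000027 (r,kernel):
  [0] read 0x22 idx=6: raw=0x45007 flags P=1 W=1 U=1 S=0
  [1] read 0x45 idx=13: raw=0x46087 flags P=1 W=1 U=1 S=1
  → PA=0x46027 (huge @L1)  (2 entries read)
#5 VA=0xF8182A0E0F7 (r,kernel):
  [0] read 0x22 idx=31: raw=0x49007 flags P=1 W=1 U=1 S=0
  [1] read 0x49 idx=6: raw=0x4B007 flags P=1 W=1 U=1 S=0
  [2] read 0x4B idx=21: raw=0x4D007 flags P=1 W=1 U=1 S=0
  [3] read 0x4D idx=14: raw=0x50007 flags P=1 W=1 U=1 S=0
  → PA=0x500F7  (4 entries read)
#6 VA=0x407400001CD (r,kernel):
  [0] read 0x22 idx=8: raw=0x51007 flags P=1 W=1 U=1 S=0
  [1] read 0x51 idx=29: raw=0x52087 flags P=1 W=1 U=1 S=1
  → PA=0x521CD (huge @L1)  (2 entries read)

Access #3 PA: FAULT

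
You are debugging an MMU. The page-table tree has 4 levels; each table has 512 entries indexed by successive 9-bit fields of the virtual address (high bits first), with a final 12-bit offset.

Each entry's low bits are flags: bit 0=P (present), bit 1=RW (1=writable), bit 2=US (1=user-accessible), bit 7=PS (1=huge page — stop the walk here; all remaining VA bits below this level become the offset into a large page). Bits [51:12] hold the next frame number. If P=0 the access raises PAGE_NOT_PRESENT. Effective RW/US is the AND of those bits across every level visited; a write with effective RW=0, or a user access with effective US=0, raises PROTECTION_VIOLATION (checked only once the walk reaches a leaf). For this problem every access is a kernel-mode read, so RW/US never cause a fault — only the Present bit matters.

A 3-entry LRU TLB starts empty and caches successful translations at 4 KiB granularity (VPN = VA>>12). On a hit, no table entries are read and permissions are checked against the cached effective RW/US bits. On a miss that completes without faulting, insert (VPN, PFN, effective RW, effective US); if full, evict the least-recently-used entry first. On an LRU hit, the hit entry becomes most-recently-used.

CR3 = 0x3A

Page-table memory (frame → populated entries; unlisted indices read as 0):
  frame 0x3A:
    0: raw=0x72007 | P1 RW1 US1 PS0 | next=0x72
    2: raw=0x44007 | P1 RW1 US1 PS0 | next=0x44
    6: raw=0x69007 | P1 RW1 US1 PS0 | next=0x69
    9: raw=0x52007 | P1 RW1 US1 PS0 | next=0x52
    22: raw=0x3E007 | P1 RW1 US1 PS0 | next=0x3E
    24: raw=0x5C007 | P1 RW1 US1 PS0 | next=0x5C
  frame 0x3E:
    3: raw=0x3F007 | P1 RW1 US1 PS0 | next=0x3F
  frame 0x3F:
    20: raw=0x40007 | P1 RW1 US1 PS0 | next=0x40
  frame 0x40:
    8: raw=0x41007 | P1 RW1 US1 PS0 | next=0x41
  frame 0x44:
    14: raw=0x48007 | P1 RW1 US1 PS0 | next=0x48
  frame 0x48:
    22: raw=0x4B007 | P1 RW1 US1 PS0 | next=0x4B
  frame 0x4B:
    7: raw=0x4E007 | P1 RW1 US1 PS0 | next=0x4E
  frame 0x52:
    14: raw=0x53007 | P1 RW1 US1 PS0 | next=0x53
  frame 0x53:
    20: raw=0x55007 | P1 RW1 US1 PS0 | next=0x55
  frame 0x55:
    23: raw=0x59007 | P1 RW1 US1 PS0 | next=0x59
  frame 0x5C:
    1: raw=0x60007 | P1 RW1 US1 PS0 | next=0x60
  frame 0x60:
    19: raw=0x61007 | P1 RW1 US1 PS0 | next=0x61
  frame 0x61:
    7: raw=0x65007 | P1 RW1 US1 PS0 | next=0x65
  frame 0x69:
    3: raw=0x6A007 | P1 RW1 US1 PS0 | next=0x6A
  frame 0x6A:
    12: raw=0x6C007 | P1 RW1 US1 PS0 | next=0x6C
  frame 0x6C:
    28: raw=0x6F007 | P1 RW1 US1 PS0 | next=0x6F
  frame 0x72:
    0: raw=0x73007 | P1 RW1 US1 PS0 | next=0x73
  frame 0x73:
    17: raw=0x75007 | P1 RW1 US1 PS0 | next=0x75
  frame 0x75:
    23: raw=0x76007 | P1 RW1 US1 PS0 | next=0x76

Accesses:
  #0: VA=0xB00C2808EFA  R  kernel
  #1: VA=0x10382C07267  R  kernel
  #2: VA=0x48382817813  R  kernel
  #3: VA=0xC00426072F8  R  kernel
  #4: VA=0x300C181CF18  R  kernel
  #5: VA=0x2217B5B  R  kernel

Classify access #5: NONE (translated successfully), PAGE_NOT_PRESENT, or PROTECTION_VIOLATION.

Per-access translation:
#0 VA=0xB00C2808EFA (r,kernel):
  L0 @0x3A[22] → 0x3E007  P=1,RW=1,US=1,PS=0
  L1 @0x3E[3] → 0x3F007  P=1,RW=1,US=1,PS=0
  L2 @0x3F[20] → 0x40007  P=1,RW=1,US=1,PS=0
  L3 @0x40[8] → 0x41007  P=1,RW=1,US=1,PS=0
  ✓ 0x41EFA  — 4 lookups
#1 VA=0x10382C07267 (r,kernel):
  L0 @0x3A[2] → 0x44007  P=1,RW=1,US=1,PS=0
  L1 @0x44[14] → 0x48007  P=1,RW=1,US=1,PS=0
  L2 @0x48[22] → 0x4B007  P=1,RW=1,US=1,PS=0
  L3 @0x4B[7] → 0x4E007  P=1,RW=1,US=1,PS=0
  ✓ 0x4E267  — 4 lookups
#2 VA=0x48382817813 (r,kernel):
  L0 @0x3A[9] → 0x52007  P=1,RW=1,US=1,PS=0
  L1 @0x52[14] → 0x53007  P=1,RW=1,US=1,PS=0
  L2 @0x53[20] → 0x55007  P=1,RW=1,US=1,PS=0
  L3 @0x55[23] → 0x59007  P=1,RW=1,US=1,PS=0
  ✓ 0x59813  — 4 lookups
#3 VA=0xC00426072F8 (r,kernel):
  L0 @0x3A[24] → 0x5C007  P=1,RW=1,US=1,PS=0
  L1 @0x5C[1] → 0x60007  P=1,RW=1,US=1,PS=0
  L2 @0x60[19] → 0x61007  P=1,RW=1,US=1,PS=0
  L3 @0x61[7] → 0x65007  P=1,RW=1,US=1,PS=0
  ✓ 0x652F8  — 4 lookups
#4 VA=0x300C181CF18 (r,kernel):
  L0 @0x3A[6] → 0x69007  P=1,RW=1,US=1,PS=0
  L1 @0x69[3] → 0x6A007  P=1,RW=1,US=1,PS=0
  L2 @0x6A[12] → 0x6C007  P=1,RW=1,US=1,PS=0
  L3 @0x6C[28] → 0x6F007  P=1,RW=1,US=1,PS=0
  ✓ 0x6FF18  — 4 lookups
#5 VA=0x2217B5B (r,kernel):
  L0 @0x3A[0] → 0x72007  P=1,RW=1,US=1,PS=0
  L1 @0x72[0] → 0x73007  P=1,RW=1,US=1,PS=0
  L2 @0x73[17] → 0x75007  P=1,RW=1,US=1,PS=0
  L3 @0x75[23] → 0x76007  P=1,RW=1,US=1,PS=0
  ✓ 0x76B5B  — 4 lookups

Access #5 fault: NONE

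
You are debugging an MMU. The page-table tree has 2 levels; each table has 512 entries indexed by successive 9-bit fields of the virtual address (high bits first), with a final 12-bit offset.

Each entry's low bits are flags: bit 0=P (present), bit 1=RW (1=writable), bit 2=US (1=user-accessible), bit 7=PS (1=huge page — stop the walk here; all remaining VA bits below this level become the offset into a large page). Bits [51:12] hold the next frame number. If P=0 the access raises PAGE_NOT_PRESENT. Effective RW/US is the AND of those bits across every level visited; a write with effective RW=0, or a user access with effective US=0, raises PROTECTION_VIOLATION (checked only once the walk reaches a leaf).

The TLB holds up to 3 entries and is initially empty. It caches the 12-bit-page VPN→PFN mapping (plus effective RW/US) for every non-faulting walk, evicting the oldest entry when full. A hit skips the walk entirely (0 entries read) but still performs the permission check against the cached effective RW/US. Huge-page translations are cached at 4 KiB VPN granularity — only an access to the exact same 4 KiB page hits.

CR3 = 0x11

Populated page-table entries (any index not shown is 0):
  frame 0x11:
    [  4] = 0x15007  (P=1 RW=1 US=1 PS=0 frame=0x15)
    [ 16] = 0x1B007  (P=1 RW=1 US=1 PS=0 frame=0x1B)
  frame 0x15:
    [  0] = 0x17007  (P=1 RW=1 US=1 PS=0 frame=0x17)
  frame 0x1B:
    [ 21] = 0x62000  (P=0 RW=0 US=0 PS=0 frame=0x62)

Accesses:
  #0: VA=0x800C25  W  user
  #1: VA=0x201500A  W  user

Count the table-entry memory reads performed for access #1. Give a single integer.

Trace:
#0 VA=0x800C25 (w,user):
  [0] read 0x11 idx=4: raw=0x15007 flags P=1 W=1 U=1 S=0
  [1] read 0x15 idx=0: raw=0x17007 flags P=1 W=1 U=1 S=0
  → PA=0x17C25  (2 entries read)
#1 VA=0x201500A (w,user):
  [0] read 0x11 idx=16: raw=0x1B007 flags P=1 W=1 U=1 S=0
  [1] read 0x1B idx=21: raw=0x62000 flags P=0 W=0 U=0 S=0
  → PAGE_NOT_PRESENT  (2 entries read)

Entries read for #1: 2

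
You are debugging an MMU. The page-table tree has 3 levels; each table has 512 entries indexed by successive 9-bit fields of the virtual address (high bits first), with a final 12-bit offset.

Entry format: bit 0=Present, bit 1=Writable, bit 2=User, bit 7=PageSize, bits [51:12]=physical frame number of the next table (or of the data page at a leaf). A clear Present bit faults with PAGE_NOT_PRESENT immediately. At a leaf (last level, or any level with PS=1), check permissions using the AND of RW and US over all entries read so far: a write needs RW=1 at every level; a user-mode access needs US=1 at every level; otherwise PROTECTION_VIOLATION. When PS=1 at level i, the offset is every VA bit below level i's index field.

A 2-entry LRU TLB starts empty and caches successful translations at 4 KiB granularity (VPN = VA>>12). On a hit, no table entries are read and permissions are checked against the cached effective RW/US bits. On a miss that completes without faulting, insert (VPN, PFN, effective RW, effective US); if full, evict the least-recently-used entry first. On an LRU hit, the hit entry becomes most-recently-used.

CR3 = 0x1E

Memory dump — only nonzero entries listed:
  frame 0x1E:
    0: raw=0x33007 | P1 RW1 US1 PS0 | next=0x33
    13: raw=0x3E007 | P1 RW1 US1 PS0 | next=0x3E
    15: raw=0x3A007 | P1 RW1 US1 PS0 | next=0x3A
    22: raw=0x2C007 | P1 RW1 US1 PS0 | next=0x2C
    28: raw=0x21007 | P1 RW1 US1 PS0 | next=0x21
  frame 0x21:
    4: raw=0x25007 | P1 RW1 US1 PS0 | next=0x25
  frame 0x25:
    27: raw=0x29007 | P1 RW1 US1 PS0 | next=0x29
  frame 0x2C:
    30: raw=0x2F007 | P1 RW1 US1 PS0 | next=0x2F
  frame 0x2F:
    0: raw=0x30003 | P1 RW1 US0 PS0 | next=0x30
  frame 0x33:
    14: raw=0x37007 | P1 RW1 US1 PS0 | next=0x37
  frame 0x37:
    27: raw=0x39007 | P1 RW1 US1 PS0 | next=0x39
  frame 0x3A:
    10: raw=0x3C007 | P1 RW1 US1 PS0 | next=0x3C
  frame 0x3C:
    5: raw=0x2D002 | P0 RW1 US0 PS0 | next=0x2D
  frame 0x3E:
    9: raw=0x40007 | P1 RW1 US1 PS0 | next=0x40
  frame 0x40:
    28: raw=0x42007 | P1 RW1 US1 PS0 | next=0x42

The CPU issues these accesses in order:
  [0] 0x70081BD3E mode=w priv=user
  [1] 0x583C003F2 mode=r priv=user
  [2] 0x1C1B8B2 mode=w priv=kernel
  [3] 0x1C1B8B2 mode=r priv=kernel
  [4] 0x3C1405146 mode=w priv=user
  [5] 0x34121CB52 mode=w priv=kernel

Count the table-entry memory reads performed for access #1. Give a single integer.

Trace:
#0 VA=0x70081BD3E (w,user):
  [0] read 0x1E idx=28: raw=0x21007 flags P=1 W=1 U=1 S=0
  [1] read 0x21 idx=4: raw=0x25007 flags P=1 W=1 U=1 S=0
  [2] read 0x25 idx=27: raw=0x29007 flags P=1 W=1 U=1 S=0
  → PA=0x29D3E  (3 entries read)
#1 VA=0x583C003F2 (r,user):
  [0] read 0x1E idx=22: raw=0x2C007 flags P=1 W=1 U=1 S=0
  [1] read 0x2C idx=30: raw=0x2F007 flags P=1 W=1 U=1 S=0
  [2] read 0x2F idx=0: raw=0x30003 flags P=1 W=1 U=0 S=0
  ✗ PROTECTION_VIOLATION  [3 reads]
#2 VA=0x1C1B8B2 (w,kernel):
  [0] read 0x1E idx=0: raw=0x33007 flags P=1 W=1 U=1 S=0
  [1] read 0x33 idx=14: raw=0x37007 flags P=1 W=1 U=1 S=0
  [2] read 0x37 idx=27: raw=0x39007 flags P=1 W=1 U=1 S=0
  → PA=0x398B2  (3 entries read)
#3 VA=0x1C1B8B2 (r,kernel):
  TLB hit vpn=0x1C1B → PA=0x398B2
#4 VA=0x3C1405146 (w,user):
  [0] read 0x1E idx=15: raw=0x3A007 flags P=1 W=1 U=1 S=0
  [1] read 0x3A idx=10: raw=0x3C007 flags P=1 W=1 U=1 S=0
  [2] read 0x3C idx=5: raw=0x2D002 flags P=0 W=1 U=0 S=0
  ✗ PAGE_NOT_PRESENT  [3 reads]
#5 VA=0x34121CB52 (w,kernel):
  [0] read 0x1E idx=13: raw=0x3E007 flags P=1 W=1 U=1 S=0
  [1] read 0x3E idx=9: raw=0x40007 flags P=1 W=1 U=1 S=0
  [2] read 0x40 idx=28: raw=0x42007 flags P=1 W=1 U=1 S=0
  → PA=0x42B52  (3 entries read)

Entries read for #1: 3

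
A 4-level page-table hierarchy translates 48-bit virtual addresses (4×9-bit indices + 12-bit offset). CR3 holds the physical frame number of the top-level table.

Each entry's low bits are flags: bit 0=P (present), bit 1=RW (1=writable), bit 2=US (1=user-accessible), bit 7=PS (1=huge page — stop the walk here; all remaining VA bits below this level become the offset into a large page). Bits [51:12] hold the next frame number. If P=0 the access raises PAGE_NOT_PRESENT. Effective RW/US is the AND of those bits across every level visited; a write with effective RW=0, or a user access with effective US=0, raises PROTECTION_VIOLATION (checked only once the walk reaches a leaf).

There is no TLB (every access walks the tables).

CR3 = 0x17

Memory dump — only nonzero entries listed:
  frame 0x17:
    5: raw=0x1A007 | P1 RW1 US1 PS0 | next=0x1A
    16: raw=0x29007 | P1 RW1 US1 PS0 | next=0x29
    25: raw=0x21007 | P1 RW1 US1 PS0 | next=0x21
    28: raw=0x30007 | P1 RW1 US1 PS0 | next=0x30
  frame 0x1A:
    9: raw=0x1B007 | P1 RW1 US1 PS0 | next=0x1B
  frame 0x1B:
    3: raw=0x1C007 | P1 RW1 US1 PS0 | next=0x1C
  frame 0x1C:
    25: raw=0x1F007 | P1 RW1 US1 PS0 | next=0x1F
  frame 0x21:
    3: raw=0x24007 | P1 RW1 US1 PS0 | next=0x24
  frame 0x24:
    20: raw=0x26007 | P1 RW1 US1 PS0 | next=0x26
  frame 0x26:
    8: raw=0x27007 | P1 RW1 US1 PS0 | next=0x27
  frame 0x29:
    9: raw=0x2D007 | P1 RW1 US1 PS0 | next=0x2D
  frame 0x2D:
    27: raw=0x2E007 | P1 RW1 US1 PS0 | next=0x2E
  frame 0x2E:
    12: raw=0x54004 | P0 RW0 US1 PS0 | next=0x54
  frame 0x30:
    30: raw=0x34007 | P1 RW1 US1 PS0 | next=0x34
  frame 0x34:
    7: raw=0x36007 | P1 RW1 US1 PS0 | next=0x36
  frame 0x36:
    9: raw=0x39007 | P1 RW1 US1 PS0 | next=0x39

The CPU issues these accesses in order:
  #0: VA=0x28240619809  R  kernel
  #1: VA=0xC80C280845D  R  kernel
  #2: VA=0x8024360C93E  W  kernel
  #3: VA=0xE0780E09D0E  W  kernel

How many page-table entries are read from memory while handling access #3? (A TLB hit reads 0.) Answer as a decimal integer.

Walk each access:
#0 VA=0x28240619809 (r,kernel):
  L0 @0x17[5] → 0x1A007  P=1,RW=1,US=1,PS=0
  L1 @0x1A[9] → 0x1B007  P=1,RW=1,US=1,PS=0
  L2 @0x1B[3] → 0x1C007  P=1,RW=1,US=1,PS=0
  L3 @0x1C[25] → 0x1F007  P=1,RW=1,US=1,PS=0
  ✓ 0x1F809  — 4 lookups
#1 VA=0xC80C280845D (r,kernel):
  L0 @0x17[25] → 0x21007  P=1,RW=1,US=1,PS=0
  L1 @0x21[3] → 0x24007  P=1,RW=1,US=1,PS=0
  L2 @0x24[20] → 0x26007  P=1,RW=1,US=1,PS=0
  L3 @0x26[8] → 0x27007  P=1,RW=1,US=1,PS=0
  ✓ 0x2745D  — 4 lookups
#2 VA=0x8024360C93E (w,kernel):
  L0 @0x17[16] → 0x29007  P=1,RW=1,US=1,PS=0
  L1 @0x29[9] → 0x2D007  P=1,RW=1,US=1,PS=0
  L2 @0x2D[27] → 0x2E007  P=1,RW=1,US=1,PS=0
  L3 @0x2E[12] → 0x54004  P=0,RW=0,US=1,PS=0
  ✗ PAGE_NOT_PRESENT  [4 reads]
#3 VA=0xE0780E09D0E (w,kernel):
  L0 @0x17[28] → 0x30007  P=1,RW=1,US=1,PS=0
  L1 @0x30[30] → 0x34007  P=1,RW=1,US=1,PS=0
  L2 @0x34[7] → 0x36007  P=1,RW=1,US=1,PS=0
  L3 @0x36[9] → 0x39007  P=1,RW=1,US=1,PS=0
  ✓ 0x39D0E  — 4 lookups

Entries read for #3: 4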